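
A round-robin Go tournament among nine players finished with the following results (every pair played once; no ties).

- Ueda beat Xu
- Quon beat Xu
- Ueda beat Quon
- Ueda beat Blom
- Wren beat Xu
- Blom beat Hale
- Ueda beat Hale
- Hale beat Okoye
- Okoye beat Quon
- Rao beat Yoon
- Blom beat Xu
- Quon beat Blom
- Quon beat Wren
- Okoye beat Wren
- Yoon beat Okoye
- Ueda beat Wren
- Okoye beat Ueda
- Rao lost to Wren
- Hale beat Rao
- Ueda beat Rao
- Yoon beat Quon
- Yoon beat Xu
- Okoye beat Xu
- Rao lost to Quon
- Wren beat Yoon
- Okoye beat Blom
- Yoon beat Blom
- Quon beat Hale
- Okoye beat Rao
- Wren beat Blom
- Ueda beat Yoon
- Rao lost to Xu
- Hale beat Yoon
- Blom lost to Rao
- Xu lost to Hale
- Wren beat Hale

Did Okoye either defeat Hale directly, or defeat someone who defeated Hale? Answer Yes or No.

Yes

Okoye did not beat Hale directly.
Okoye beat Wren, Rao, Quon, Ueda, Blom, Xu. Of those, Wren beat Hale.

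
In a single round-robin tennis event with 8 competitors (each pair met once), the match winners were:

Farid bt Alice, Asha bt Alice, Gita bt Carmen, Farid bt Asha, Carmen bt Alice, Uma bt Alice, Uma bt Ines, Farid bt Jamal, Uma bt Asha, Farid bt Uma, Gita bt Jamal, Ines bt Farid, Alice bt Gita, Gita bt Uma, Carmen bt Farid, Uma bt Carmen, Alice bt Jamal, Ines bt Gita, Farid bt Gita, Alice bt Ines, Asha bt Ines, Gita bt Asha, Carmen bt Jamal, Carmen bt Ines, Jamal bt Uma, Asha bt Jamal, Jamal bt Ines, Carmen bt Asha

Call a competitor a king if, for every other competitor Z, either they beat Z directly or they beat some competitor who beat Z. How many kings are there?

Gita reaches everyone (king).
Asha cannot reach Carmen in two steps.
Carmen reaches everyone (king).
Alice reaches everyone (king).
Uma reaches everyone (king).
Ines reaches everyone (king).
Jamal reaches everyone (king).
Farid reaches everyone (king).
Kings: Gita, Carmen, Alice, Uma, Ines, Jamal, Farid — 7.

7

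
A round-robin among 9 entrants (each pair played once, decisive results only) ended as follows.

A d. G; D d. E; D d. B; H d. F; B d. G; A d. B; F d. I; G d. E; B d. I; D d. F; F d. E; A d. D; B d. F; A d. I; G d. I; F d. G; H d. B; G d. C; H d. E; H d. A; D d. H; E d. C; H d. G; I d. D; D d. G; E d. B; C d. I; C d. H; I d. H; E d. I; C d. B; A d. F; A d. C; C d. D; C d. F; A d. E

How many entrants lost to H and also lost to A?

H beat: A, B, E, F, G.
A beat: B, C, D, E, F, G, I.
Both beat: B, E, F, G — 4.

4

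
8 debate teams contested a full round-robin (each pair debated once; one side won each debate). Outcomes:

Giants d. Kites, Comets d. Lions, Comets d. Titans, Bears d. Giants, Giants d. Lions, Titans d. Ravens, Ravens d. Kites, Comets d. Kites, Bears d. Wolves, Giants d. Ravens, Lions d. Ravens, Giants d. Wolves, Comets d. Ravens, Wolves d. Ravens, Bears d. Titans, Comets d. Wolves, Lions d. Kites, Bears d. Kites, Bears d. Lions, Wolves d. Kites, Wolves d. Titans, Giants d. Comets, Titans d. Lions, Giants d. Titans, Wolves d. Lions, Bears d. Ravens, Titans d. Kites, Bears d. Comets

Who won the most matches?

Win totals: Wolves 4, Comets 5, Lions 2, Bears 7, Ravens 1, Titans 3, Kites 0, Giants 6.
Bears leads with 7 wins (next highest: 6).

Bears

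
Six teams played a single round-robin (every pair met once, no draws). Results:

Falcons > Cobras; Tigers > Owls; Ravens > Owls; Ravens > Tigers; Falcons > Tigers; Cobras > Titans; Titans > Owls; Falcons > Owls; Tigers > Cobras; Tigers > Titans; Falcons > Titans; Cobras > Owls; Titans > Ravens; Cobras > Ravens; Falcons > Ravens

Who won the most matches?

Falcons

Win totals: Tigers 3, Falcons 5, Cobras 3, Owls 0, Ravens 2, Titans 2.
Falcons leads with 5 wins (next highest: 3).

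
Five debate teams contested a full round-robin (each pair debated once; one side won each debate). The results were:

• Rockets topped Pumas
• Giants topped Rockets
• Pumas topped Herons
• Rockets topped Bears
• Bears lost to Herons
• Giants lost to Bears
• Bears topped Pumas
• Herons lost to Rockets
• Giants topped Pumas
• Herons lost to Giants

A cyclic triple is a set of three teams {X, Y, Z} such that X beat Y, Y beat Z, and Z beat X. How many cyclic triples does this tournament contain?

Of the C(5,3) = 10 triples, the cyclic ones are: {Rockets, Bears, Giants}; {Pumas, Herons, Bears}; {Herons, Bears, Giants}.
That is 3.

3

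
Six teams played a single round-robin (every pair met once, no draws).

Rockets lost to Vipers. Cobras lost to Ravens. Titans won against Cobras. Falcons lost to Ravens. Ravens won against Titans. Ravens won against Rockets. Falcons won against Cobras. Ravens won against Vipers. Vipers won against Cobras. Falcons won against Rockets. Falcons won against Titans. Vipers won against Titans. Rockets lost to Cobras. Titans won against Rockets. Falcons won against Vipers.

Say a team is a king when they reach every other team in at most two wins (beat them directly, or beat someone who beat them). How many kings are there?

Vipers cannot reach Ravens, Falcons in two steps.
Titans cannot reach Vipers, Ravens, Falcons in two steps.
Ravens reaches everyone (king).
Cobras cannot reach Vipers, Titans, Ravens, Falcons in two steps.
Rockets cannot reach Vipers, Titans, Ravens, Cobras, Falcons in two steps.
Falcons cannot reach Ravens in two steps.
Kings: Ravens — 1.

1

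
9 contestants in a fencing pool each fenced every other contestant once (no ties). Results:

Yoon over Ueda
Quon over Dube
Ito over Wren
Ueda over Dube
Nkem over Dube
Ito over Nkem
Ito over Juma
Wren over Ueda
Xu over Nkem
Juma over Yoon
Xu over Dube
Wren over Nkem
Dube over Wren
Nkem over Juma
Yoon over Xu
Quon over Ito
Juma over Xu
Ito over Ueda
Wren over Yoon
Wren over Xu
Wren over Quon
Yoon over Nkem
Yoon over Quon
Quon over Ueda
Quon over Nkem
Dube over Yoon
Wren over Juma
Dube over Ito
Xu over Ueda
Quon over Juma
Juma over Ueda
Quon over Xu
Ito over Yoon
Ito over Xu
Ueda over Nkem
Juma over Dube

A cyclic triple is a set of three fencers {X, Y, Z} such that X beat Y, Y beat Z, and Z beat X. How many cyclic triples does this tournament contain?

19

Win totals: Xu 3, Quon 6, Juma 4, Ueda 2, Dube 3, Yoon 4, Wren 6, Ito 6, Nkem 2.
A fencer with w wins dominates both others in C(w,2) triples; summing gives 3 + 15 + 6 + 1 + 3 + 6 + 15 + 15 + 1 = 65 transitive triples.
Total triples C(9,3) = 84, so cyclic triples = 84 − 65 = 19.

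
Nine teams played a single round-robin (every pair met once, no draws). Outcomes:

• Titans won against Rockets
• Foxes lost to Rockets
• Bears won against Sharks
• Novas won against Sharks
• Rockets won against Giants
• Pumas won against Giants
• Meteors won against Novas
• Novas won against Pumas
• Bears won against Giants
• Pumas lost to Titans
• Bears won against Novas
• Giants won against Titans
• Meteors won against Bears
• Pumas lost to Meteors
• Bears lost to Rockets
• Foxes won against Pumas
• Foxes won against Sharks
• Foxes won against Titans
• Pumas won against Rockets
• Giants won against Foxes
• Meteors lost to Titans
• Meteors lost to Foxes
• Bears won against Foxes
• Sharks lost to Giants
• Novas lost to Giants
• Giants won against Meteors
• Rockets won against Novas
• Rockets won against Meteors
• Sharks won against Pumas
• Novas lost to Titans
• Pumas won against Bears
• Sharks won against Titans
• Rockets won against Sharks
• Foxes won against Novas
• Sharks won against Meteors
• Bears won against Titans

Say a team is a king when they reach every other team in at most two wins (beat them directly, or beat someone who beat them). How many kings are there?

7

Rockets reaches everyone (king).
Sharks cannot reach Foxes in two steps.
Pumas reaches everyone (king).
Novas cannot reach Foxes in two steps.
Titans reaches everyone (king).
Giants reaches everyone (king).
Foxes reaches everyone (king).
Meteors reaches everyone (king).
Bears reaches everyone (king).
Kings: Rockets, Pumas, Titans, Giants, Foxes, Meteors, Bears — 7.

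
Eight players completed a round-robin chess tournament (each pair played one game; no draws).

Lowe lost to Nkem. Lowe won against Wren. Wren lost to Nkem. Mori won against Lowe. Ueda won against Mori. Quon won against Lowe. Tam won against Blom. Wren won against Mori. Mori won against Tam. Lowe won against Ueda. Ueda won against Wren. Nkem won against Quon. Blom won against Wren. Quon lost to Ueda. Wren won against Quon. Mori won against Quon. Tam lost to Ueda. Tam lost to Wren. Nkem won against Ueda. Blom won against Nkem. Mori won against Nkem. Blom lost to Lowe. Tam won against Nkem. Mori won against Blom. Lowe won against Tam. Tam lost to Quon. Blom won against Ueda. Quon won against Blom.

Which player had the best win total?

Mori

Win totals: Nkem 4, Wren 3, Blom 3, Tam 2, Quon 3, Ueda 4, Mori 5, Lowe 4.
Mori leads with 5 wins (next highest: 4).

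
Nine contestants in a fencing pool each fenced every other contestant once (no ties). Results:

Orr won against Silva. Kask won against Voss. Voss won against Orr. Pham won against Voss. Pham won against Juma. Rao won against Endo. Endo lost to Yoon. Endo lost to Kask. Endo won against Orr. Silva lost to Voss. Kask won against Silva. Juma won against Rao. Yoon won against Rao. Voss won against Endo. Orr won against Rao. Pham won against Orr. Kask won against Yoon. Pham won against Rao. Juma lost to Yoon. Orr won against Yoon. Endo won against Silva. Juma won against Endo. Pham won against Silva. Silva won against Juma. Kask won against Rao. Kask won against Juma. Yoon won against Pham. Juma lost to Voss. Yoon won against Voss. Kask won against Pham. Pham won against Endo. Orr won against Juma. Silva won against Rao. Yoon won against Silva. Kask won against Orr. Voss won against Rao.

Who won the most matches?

Kask

Win totals: Yoon 6, Pham 6, Endo 2, Silva 2, Juma 2, Voss 5, Rao 1, Orr 4, Kask 8.
Kask leads with 8 wins (next highest: 6).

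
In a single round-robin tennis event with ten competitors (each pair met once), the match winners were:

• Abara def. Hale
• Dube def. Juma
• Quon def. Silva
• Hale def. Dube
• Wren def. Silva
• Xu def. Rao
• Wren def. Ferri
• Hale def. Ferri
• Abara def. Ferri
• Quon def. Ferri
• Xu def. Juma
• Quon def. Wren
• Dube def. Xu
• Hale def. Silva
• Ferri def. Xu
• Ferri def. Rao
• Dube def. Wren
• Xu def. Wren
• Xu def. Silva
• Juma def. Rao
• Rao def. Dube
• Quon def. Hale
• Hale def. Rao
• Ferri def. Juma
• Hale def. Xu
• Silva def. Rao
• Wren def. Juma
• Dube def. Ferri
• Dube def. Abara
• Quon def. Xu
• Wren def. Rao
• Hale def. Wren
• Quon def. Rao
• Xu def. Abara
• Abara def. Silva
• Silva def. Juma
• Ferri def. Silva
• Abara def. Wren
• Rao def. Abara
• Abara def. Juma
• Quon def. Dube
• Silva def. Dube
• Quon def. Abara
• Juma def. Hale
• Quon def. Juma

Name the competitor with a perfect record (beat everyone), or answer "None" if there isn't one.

Quon

Quon has 9 wins out of 9 opponents — a perfect record.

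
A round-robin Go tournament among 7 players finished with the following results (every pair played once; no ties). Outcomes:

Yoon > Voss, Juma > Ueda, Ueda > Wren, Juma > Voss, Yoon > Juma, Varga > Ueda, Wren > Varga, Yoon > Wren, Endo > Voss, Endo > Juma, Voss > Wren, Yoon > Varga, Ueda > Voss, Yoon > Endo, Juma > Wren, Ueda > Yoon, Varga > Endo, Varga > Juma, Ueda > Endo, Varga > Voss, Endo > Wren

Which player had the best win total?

Win totals: Ueda 4, Yoon 5, Endo 3, Varga 4, Voss 1, Wren 1, Juma 3.
Yoon leads with 5 wins (next highest: 4).

Yoon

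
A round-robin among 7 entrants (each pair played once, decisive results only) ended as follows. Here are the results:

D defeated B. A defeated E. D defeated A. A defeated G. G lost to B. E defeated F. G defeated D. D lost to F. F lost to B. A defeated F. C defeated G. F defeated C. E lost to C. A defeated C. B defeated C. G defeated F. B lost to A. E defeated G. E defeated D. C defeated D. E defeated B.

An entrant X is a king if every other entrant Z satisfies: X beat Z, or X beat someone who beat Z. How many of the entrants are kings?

5

A reaches everyone (king).
B cannot reach A in two steps.
C reaches everyone (king).
D reaches everyone (king).
E reaches everyone (king).
F reaches everyone (king).
G cannot reach E in two steps.
Kings: A, C, D, E, F — 5.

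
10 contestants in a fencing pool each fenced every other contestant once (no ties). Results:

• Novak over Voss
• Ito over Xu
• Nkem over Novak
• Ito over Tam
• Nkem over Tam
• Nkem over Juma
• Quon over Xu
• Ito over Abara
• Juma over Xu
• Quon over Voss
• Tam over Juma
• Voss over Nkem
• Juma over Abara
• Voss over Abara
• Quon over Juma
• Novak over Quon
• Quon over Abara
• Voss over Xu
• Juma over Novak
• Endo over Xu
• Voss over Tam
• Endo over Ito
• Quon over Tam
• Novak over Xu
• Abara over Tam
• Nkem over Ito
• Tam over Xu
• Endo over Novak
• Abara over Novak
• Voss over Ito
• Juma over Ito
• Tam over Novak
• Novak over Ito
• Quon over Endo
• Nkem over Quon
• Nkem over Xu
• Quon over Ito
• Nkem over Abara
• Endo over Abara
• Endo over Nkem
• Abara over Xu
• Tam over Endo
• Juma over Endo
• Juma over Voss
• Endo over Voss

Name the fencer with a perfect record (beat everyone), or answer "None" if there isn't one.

None

Highest win total is Quon with 7 (out of 9 possible).
Quon lost to Nkem, Novak, so no fencer went undefeated.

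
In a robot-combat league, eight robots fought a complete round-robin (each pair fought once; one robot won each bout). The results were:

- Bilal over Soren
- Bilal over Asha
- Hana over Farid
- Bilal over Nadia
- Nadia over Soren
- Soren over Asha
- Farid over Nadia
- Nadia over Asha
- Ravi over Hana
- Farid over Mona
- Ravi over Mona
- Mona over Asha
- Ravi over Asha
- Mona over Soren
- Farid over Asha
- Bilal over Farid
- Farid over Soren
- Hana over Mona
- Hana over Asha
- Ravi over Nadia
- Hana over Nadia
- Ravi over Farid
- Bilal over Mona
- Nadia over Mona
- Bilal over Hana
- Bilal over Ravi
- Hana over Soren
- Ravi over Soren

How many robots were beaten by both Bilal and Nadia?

Bilal beat: Mona, Ravi, Farid, Asha, Soren, Nadia, Hana.
Nadia beat: Mona, Asha, Soren.
Both beat: Mona, Asha, Soren — 3.

3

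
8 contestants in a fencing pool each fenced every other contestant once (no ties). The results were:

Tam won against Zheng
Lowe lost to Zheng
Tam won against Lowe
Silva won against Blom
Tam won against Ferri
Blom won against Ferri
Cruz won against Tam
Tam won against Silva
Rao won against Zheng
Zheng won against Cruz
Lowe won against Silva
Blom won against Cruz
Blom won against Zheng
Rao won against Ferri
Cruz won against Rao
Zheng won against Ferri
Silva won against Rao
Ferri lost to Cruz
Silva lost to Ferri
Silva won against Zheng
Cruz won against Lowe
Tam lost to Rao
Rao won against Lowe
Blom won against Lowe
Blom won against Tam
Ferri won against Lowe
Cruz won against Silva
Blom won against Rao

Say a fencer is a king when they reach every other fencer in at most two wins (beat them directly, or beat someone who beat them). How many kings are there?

Blom reaches everyone (king).
Tam reaches everyone (king).
Lowe cannot reach Tam, Cruz, Ferri in two steps.
Cruz reaches everyone (king).
Zheng cannot reach Blom in two steps.
Rao cannot reach Blom in two steps.
Ferri cannot reach Tam, Cruz in two steps.
Silva reaches everyone (king).
Kings: Blom, Tam, Cruz, Silva — 4.

4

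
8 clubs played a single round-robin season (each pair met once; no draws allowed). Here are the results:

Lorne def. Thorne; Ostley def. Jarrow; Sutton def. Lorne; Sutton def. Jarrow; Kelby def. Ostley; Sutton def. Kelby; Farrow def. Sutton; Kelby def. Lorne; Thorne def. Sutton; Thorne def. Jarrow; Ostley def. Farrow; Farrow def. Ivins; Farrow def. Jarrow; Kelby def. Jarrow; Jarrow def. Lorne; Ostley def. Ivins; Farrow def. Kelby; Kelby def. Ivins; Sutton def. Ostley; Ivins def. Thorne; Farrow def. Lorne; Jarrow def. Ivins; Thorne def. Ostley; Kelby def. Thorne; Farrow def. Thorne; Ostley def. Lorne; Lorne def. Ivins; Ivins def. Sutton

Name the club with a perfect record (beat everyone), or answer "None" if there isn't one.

None

Highest win total is Farrow with 6 (out of 7 possible).
Farrow lost to Ostley, so no club went undefeated.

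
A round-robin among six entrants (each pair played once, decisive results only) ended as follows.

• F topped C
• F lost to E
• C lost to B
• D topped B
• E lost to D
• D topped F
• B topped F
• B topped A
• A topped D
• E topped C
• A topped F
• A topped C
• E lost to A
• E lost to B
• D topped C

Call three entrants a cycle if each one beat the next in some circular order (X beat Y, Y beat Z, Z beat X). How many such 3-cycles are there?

Of the C(6,3) = 20 triples, the cyclic ones are: {A, B, D}.
That is 1.

1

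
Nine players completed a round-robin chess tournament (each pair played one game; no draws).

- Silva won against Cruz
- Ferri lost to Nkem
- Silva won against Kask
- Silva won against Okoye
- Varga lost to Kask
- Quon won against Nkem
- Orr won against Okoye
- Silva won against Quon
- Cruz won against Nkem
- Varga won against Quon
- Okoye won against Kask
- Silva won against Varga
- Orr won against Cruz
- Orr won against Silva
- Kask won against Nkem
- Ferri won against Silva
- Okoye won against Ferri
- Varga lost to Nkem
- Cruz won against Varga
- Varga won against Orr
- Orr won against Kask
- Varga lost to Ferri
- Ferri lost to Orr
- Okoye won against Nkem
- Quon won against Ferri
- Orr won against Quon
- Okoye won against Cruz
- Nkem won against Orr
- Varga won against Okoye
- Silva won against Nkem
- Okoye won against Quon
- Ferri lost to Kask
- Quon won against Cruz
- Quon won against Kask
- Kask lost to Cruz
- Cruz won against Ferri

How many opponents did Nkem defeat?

Nkem's results: beat Orr, Varga, Ferri; lost to Cruz, Kask, Silva, Okoye, Quon.
That is 3 wins.

3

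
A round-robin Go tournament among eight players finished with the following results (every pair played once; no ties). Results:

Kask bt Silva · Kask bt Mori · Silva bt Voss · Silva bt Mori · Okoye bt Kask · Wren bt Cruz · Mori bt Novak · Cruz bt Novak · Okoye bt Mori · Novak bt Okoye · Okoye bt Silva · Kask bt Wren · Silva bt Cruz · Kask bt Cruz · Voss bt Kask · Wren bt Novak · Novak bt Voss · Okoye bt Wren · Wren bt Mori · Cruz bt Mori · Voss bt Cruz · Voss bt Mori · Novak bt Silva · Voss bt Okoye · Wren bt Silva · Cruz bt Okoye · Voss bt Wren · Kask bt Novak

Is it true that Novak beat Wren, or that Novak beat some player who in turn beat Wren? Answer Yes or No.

Yes

Novak did not beat Wren directly.
Novak beat Voss, Silva, Okoye. Of those, Voss beat Wren.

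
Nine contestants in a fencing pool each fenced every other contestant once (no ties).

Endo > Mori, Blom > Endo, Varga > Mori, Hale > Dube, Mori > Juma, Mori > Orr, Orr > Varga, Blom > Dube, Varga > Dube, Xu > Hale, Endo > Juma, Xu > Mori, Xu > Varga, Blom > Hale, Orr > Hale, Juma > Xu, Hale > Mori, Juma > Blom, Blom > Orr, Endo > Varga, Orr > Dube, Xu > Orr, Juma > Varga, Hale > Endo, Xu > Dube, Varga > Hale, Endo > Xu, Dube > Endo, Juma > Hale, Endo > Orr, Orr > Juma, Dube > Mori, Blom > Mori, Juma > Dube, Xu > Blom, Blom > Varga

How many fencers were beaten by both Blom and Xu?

5

Blom beat: Mori, Dube, Orr, Endo, Varga, Hale.
Xu beat: Mori, Dube, Orr, Blom, Varga, Hale.
Both beat: Mori, Dube, Orr, Varga, Hale — 5.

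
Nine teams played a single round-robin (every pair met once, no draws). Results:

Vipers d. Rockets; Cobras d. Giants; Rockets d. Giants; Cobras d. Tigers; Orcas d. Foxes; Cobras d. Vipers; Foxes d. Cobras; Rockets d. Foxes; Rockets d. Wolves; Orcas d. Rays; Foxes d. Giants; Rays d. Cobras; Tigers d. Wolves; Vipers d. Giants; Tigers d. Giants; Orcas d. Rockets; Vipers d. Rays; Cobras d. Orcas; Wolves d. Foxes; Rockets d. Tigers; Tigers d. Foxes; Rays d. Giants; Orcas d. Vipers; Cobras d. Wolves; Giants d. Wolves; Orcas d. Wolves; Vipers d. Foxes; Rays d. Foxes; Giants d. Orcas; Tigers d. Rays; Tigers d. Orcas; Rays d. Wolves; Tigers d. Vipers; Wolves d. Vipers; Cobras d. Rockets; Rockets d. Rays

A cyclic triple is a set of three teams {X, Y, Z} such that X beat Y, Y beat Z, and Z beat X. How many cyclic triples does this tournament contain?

Win totals: Tigers 6, Cobras 6, Wolves 2, Giants 2, Vipers 4, Rockets 5, Foxes 2, Rays 4, Orcas 5.
A team with w wins dominates both others in C(w,2) triples; summing gives 15 + 15 + 1 + 1 + 6 + 10 + 1 + 6 + 10 = 65 transitive triples.
Total triples C(9,3) = 84, so cyclic triples = 84 − 65 = 19.

19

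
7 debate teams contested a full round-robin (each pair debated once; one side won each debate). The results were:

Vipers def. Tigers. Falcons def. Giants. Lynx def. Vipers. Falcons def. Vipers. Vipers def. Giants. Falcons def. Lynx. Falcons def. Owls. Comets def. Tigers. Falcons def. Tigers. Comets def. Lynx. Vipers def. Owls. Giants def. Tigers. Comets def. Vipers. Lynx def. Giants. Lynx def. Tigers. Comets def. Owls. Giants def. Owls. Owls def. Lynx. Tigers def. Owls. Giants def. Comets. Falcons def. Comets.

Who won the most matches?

Falcons

Win totals: Lynx 3, Giants 3, Comets 4, Vipers 3, Owls 1, Falcons 6, Tigers 1.
Falcons leads with 6 wins (next highest: 4).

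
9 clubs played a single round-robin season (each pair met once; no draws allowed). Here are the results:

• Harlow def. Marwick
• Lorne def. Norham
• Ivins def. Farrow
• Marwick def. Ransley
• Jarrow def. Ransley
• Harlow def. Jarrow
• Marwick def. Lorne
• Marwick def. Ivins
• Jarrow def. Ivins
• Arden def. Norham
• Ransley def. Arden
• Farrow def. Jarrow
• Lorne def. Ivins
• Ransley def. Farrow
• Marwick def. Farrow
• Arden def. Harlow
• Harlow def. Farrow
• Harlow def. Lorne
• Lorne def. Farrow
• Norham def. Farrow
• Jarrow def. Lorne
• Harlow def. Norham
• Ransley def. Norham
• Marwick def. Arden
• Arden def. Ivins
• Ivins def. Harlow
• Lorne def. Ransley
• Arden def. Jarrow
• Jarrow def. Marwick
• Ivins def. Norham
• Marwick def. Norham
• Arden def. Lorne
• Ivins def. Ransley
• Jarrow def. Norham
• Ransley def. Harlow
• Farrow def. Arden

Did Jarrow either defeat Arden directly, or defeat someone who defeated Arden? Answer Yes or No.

Yes

Jarrow did not beat Arden directly.
Jarrow beat Marwick, Norham, Lorne, Ivins, Ransley. Of those, Marwick beat Arden.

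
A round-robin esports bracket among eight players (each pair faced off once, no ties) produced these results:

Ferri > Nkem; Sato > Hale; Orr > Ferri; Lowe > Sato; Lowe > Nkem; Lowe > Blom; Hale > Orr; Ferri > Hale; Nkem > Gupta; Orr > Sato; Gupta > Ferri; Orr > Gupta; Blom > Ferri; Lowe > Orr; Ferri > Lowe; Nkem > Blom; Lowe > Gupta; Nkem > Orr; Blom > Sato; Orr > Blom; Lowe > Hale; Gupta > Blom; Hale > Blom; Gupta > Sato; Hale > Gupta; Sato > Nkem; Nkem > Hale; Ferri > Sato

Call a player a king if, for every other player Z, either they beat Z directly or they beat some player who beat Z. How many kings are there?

Blom cannot reach Orr, Gupta in two steps.
Hale cannot reach Lowe, Nkem in two steps.
Lowe reaches everyone (king).
Ferri reaches everyone (king).
Orr reaches everyone (king).
Gupta cannot reach Orr in two steps.
Sato cannot reach Lowe, Ferri in two steps.
Nkem cannot reach Lowe in two steps.
Kings: Lowe, Ferri, Orr — 3.

3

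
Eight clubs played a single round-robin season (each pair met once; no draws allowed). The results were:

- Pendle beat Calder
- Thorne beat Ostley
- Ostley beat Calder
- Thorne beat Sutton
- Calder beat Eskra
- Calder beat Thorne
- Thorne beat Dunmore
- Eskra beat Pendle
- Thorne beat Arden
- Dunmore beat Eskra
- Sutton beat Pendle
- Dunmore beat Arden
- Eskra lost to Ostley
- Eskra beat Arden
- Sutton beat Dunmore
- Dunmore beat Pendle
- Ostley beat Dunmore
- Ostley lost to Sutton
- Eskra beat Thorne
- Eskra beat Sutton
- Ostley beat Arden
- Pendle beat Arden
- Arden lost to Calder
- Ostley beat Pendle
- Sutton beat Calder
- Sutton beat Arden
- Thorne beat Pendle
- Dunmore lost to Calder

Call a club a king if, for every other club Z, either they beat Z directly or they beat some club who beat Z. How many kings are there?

Dunmore cannot reach Ostley in two steps.
Eskra reaches everyone (king).
Thorne reaches everyone (king).
Arden cannot reach Dunmore, Eskra, Thorne, Calder, Sutton, Pendle, Ostley in two steps.
Calder reaches everyone (king).
Sutton reaches everyone (king).
Pendle cannot reach Sutton, Ostley in two steps.
Ostley reaches everyone (king).
Kings: Eskra, Thorne, Calder, Sutton, Ostley — 5.

5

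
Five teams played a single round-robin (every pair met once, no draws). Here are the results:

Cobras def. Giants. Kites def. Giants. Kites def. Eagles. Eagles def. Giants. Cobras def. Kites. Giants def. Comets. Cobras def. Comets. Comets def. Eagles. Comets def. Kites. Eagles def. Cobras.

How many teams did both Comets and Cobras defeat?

Comets beat: Kites, Eagles.
Cobras beat: Comets, Kites, Giants.
Both beat: Kites — 1.

1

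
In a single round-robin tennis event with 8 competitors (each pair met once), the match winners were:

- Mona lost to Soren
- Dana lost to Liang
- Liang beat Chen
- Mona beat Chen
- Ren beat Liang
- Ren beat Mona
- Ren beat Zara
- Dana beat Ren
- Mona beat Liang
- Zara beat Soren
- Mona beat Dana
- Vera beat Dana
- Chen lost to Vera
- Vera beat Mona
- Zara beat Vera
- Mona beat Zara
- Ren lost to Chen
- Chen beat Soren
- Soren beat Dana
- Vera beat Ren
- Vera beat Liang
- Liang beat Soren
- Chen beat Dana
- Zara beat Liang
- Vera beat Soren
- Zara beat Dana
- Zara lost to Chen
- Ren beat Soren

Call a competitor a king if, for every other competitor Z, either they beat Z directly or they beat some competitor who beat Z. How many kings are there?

5

Zara reaches everyone (king).
Vera reaches everyone (king).
Dana cannot reach Vera, Chen in two steps.
Ren reaches everyone (king).
Soren cannot reach Vera in two steps.
Liang cannot reach Vera in two steps.
Mona reaches everyone (king).
Chen reaches everyone (king).
Kings: Zara, Vera, Ren, Mona, Chen — 5.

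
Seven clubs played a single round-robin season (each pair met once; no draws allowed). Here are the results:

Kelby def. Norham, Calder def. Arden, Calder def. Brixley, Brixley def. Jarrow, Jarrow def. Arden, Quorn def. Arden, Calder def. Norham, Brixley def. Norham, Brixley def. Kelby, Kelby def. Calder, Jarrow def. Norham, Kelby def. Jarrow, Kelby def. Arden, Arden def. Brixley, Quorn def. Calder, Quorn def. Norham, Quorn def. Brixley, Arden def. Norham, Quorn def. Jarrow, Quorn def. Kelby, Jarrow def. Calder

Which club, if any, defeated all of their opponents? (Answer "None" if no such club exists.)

Quorn has 6 wins out of 6 opponents — a perfect record.

Quorn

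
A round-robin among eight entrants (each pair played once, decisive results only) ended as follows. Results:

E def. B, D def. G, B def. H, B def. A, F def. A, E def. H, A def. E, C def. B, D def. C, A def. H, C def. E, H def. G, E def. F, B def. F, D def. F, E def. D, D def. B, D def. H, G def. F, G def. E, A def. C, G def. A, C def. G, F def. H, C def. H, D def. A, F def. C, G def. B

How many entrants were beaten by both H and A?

0

H beat: G.
A beat: C, E, H.
No one was beaten by both.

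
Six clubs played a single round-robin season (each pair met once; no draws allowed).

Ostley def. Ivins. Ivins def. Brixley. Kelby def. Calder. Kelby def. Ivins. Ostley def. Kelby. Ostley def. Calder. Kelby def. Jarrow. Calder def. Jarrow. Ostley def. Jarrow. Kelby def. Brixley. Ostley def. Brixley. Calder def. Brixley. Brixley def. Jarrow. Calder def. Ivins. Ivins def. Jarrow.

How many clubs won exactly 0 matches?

1

Win totals: Brixley 1, Kelby 4, Jarrow 0, Ostley 5, Calder 3, Ivins 2.
Exactly 0: Jarrow — 1 club.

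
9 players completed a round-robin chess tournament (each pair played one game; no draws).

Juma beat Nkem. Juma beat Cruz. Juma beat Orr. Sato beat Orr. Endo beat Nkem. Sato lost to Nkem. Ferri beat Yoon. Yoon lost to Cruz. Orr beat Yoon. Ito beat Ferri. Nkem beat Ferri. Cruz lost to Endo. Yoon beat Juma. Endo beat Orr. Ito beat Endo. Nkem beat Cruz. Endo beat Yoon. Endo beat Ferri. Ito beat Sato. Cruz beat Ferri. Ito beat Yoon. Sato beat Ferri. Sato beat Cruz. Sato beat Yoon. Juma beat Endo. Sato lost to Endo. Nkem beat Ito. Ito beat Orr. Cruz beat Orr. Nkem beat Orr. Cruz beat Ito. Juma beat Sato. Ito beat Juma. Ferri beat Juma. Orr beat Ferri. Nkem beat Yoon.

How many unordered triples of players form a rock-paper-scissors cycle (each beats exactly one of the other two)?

15

Win totals: Nkem 6, Ito 6, Orr 2, Juma 5, Ferri 2, Sato 4, Cruz 4, Endo 6, Yoon 1.
A player with w wins dominates both others in C(w,2) triples; summing gives 15 + 15 + 1 + 10 + 1 + 6 + 6 + 15 + 0 = 69 transitive triples.
Total triples C(9,3) = 84, so cyclic triples = 84 − 69 = 15.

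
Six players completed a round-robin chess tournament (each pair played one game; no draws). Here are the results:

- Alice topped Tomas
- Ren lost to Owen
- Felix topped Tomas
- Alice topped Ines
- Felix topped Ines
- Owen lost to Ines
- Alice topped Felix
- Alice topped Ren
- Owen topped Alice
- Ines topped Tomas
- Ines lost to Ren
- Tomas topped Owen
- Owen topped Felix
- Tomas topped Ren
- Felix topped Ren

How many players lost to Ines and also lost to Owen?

0

Ines beat: Tomas, Owen.
Owen beat: Alice, Ren, Felix.
No one was beaten by both.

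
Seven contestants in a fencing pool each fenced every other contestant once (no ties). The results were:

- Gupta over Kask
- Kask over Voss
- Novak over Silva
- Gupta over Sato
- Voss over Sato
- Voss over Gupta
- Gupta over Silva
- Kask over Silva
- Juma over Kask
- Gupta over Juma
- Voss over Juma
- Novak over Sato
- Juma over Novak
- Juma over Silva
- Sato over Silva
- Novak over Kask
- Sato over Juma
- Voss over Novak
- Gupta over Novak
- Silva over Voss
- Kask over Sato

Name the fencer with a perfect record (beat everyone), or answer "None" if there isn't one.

None

Highest win total is Gupta with 5 (out of 6 possible).
Gupta lost to Voss, so no fencer went undefeated.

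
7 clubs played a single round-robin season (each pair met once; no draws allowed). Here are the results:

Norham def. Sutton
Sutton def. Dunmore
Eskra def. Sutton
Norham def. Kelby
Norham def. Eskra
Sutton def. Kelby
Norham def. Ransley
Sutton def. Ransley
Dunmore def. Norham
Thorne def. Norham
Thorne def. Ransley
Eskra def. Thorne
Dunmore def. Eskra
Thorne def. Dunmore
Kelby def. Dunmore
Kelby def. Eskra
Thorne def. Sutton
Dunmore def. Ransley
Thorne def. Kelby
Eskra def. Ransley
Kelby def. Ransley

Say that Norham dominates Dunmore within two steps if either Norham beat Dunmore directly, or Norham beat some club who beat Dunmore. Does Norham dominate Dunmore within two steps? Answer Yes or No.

Norham did not beat Dunmore directly.
Norham beat Ransley, Sutton, Eskra, Kelby. Of those, Sutton beat Dunmore.

Yes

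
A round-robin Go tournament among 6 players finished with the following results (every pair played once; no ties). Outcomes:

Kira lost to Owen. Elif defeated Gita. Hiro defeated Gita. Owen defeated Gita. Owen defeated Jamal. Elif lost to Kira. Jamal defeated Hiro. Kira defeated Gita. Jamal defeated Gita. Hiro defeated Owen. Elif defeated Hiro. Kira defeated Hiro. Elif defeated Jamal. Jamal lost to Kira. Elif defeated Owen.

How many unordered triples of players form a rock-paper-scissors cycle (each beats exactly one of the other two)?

Win totals: Gita 0, Elif 4, Kira 4, Hiro 2, Jamal 2, Owen 3.
A player with w wins dominates both others in C(w,2) triples; summing gives 0 + 6 + 6 + 1 + 1 + 3 = 17 transitive triples.
Total triples C(6,3) = 20, so cyclic triples = 20 − 17 = 3.

3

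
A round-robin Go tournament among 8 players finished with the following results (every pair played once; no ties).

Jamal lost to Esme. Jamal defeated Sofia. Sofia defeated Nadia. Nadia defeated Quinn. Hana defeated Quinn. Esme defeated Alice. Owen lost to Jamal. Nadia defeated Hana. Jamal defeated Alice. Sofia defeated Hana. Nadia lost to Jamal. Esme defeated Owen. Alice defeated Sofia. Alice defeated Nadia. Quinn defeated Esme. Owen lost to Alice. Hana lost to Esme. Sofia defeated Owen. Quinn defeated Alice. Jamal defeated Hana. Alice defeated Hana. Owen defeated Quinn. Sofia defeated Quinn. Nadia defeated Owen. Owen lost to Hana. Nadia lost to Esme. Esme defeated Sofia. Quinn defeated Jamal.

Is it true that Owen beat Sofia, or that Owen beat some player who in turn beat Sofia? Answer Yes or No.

No

Owen did not beat Sofia directly.
Owen beat Quinn, but each of them lost to Sofia. No two-step path.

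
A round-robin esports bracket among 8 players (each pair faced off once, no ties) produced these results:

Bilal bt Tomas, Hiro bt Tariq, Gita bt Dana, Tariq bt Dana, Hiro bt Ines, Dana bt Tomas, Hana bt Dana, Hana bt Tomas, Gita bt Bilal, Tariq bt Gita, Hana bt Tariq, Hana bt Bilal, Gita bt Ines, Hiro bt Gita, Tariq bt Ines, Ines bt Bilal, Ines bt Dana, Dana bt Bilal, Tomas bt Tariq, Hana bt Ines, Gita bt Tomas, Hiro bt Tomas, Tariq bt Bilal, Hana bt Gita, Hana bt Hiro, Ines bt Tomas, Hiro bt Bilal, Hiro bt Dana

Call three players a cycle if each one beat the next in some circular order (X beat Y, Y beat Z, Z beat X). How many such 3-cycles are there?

Win totals: Tariq 4, Bilal 1, Hana 7, Tomas 1, Hiro 6, Dana 2, Ines 3, Gita 4.
A player with w wins dominates both others in C(w,2) triples; summing gives 6 + 0 + 21 + 0 + 15 + 1 + 3 + 6 = 52 transitive triples.
Total triples C(8,3) = 56, so cyclic triples = 56 − 52 = 4.

4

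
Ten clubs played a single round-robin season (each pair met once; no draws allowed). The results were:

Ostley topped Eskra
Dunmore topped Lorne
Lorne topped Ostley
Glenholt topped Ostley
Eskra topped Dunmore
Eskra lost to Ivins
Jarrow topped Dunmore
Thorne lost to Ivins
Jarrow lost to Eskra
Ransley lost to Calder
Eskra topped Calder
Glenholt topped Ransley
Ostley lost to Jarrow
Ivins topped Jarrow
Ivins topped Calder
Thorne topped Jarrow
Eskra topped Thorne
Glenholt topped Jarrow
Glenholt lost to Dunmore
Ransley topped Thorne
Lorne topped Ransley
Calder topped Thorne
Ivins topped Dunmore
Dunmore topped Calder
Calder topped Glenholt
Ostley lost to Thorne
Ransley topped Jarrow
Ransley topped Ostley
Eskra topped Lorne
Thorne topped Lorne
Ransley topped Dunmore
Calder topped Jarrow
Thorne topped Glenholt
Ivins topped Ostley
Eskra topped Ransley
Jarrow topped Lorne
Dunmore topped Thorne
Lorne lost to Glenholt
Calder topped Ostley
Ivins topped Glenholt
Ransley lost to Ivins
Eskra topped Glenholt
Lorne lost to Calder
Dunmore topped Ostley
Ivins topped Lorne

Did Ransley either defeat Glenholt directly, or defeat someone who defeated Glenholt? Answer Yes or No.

Yes

Ransley did not beat Glenholt directly.
Ransley beat Thorne, Jarrow, Dunmore, Ostley. Of those, Thorne beat Glenholt.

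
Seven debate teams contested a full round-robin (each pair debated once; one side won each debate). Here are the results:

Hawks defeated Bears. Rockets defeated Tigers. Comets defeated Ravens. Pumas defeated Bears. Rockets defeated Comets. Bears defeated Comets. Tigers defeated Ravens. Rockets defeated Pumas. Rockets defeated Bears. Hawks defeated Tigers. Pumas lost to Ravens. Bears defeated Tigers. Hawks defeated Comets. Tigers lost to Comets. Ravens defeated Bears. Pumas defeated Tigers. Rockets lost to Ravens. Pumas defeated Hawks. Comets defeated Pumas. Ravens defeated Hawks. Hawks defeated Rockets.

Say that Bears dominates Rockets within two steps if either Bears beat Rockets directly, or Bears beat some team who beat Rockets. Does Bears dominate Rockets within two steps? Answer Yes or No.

Bears did not beat Rockets directly.
Bears beat Comets, Tigers, but each of them lost to Rockets. No two-step path.

No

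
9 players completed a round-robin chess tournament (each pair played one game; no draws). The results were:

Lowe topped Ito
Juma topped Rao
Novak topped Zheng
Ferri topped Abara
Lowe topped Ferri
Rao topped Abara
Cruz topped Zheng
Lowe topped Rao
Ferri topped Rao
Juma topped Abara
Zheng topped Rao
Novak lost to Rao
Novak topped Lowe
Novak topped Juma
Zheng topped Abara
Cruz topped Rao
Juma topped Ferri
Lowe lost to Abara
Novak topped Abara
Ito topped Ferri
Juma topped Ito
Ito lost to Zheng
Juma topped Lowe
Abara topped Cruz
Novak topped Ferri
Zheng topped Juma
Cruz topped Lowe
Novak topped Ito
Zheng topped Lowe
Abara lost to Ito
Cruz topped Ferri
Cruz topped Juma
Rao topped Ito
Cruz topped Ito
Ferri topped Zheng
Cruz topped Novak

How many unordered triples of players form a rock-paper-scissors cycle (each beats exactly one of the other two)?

17

Win totals: Cruz 7, Novak 6, Abara 2, Juma 5, Zheng 5, Rao 3, Lowe 3, Ito 2, Ferri 3.
A player with w wins dominates both others in C(w,2) triples; summing gives 21 + 15 + 1 + 10 + 10 + 3 + 3 + 1 + 3 = 67 transitive triples.
Total triples C(9,3) = 84, so cyclic triples = 84 − 67 = 17.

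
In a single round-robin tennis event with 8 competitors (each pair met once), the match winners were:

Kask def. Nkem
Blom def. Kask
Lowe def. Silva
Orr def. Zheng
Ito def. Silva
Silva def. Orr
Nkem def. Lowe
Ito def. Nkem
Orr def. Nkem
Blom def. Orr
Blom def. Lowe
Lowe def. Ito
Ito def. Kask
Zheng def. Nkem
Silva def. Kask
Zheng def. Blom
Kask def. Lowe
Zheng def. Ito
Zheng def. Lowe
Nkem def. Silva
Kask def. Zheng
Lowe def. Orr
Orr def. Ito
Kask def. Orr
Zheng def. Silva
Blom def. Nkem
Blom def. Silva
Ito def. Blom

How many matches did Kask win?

4

Kask's results: beat Orr, Nkem, Lowe, Zheng; lost to Blom, Ito, Silva.
That is 4 wins.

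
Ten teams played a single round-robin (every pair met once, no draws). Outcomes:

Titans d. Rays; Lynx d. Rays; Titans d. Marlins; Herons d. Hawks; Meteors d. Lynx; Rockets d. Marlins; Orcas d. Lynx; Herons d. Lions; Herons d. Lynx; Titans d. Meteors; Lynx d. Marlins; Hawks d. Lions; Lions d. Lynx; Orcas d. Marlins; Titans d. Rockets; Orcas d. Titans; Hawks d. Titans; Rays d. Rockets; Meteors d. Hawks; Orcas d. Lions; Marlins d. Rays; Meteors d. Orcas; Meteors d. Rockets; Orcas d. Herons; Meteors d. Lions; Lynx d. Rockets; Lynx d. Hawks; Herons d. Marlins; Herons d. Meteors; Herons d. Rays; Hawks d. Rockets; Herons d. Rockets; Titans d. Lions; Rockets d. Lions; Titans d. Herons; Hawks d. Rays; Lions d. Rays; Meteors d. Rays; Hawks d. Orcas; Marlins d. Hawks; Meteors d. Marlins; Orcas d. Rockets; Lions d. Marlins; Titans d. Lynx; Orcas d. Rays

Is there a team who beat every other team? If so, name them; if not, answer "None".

None

Highest win total is Titans with 7 (out of 9 possible).
Titans lost to Orcas, Hawks, so no team went undefeated.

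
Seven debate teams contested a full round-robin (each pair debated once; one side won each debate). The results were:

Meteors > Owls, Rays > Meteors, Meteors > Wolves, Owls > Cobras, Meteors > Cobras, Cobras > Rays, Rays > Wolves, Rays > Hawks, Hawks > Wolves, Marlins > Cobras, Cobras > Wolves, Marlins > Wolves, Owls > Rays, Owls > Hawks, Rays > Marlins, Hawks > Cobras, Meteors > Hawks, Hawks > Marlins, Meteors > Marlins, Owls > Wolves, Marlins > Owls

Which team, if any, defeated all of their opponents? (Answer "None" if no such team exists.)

Highest win total is Meteors with 5 (out of 6 possible).
Meteors lost to Rays, so no team went undefeated.

None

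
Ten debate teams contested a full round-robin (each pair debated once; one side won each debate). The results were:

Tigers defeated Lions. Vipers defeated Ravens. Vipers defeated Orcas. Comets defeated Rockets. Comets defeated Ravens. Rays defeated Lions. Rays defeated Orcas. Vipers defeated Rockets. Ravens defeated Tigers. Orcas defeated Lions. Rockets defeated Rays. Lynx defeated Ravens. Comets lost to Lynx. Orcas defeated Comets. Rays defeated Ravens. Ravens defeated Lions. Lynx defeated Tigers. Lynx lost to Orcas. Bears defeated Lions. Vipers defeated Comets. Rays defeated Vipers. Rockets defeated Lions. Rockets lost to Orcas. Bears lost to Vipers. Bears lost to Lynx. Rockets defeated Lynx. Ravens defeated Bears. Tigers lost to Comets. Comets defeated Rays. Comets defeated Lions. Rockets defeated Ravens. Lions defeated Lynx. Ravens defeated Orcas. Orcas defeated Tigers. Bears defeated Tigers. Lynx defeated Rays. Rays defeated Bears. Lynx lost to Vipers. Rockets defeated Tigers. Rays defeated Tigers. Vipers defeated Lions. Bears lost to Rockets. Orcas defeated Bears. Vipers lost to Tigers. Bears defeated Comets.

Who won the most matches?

Win totals: Rays 6, Comets 5, Vipers 7, Orcas 6, Lynx 5, Lions 1, Ravens 4, Bears 3, Tigers 2, Rockets 6.
Vipers leads with 7 wins (next highest: 6).

Vipers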